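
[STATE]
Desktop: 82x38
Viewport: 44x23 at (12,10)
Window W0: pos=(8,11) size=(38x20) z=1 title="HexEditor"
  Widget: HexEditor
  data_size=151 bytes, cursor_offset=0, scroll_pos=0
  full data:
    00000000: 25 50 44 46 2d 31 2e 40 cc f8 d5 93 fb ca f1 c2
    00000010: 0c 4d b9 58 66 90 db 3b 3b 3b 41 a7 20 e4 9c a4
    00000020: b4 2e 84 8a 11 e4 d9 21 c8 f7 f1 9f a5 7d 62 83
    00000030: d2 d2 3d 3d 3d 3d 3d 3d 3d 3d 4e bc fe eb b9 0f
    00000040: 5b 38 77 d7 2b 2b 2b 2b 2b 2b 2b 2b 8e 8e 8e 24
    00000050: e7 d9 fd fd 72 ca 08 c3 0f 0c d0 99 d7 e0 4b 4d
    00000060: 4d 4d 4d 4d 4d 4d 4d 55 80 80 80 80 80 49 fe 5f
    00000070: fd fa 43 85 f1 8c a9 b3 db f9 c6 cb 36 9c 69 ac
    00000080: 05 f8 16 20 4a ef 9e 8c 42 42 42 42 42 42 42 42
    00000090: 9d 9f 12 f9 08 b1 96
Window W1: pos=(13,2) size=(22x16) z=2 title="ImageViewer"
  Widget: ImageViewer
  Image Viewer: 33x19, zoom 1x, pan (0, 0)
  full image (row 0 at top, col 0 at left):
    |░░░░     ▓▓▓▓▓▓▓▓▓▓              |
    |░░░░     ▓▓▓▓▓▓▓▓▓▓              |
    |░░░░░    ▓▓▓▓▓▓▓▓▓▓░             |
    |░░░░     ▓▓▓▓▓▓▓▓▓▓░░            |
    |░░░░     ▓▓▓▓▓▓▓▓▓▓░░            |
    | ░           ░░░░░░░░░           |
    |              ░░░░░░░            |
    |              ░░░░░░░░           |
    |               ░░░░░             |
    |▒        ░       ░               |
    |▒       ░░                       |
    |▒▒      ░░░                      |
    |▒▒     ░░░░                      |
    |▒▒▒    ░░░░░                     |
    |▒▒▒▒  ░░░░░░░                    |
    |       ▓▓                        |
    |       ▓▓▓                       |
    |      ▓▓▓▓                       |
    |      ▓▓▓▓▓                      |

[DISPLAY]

 ┃ ░           ░░░░░░░┃                     
━┃              ░░░░░░┃━━━━━━━━━━┓          
x┃              ░░░░░░┃          ┃          
─┃               ░░░░░┃──────────┨          
0┃▒        ░       ░  ┃1 2e 40  c┃          
0┃▒       ░░          ┃0 db 3b  3┃          
0┃▒▒      ░░░         ┃4 d9 21  c┃          
0┗━━━━━━━━━━━━━━━━━━━━┛d 3d 3d  3┃          
00040  5b 38 77 d7 2b 2b 2b 2b  2┃          
00050  e7 d9 fd fd 72 ca 08 c3  0┃          
00060  4d 4d 4d 4d 4d 4d 4d 55  8┃          
00070  fd fa 43 85 f1 8c a9 b3  d┃          
00080  05 f8 16 20 4a ef 9e 8c  4┃          
00090  9d 9f 12 f9 08 b1 96      ┃          
                                 ┃          
                                 ┃          
                                 ┃          
                                 ┃          
                                 ┃          
                                 ┃          
━━━━━━━━━━━━━━━━━━━━━━━━━━━━━━━━━┛          
                                            
                                            


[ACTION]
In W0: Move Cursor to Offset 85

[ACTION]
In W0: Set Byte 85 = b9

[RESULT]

 ┃ ░           ░░░░░░░┃                     
━┃              ░░░░░░┃━━━━━━━━━━┓          
x┃              ░░░░░░┃          ┃          
─┃               ░░░░░┃──────────┨          
0┃▒        ░       ░  ┃1 2e 40  c┃          
0┃▒       ░░          ┃0 db 3b  3┃          
0┃▒▒      ░░░         ┃4 d9 21  c┃          
0┗━━━━━━━━━━━━━━━━━━━━┛d 3d 3d  3┃          
00040  5b 38 77 d7 2b 2b 2b 2b  2┃          
00050  e7 d9 fd fd 72 B9 08 c3  0┃          
00060  4d 4d 4d 4d 4d 4d 4d 55  8┃          
00070  fd fa 43 85 f1 8c a9 b3  d┃          
00080  05 f8 16 20 4a ef 9e 8c  4┃          
00090  9d 9f 12 f9 08 b1 96      ┃          
                                 ┃          
                                 ┃          
                                 ┃          
                                 ┃          
                                 ┃          
                                 ┃          
━━━━━━━━━━━━━━━━━━━━━━━━━━━━━━━━━┛          
                                            
                                            


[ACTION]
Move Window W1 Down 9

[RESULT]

                                            
━┏━━━━━━━━━━━━━━━━━━━━┓━━━━━━━━━━┓          
x┃ ImageViewer        ┃          ┃          
─┠────────────────────┨──────────┨          
0┃░░░░     ▓▓▓▓▓▓▓▓▓▓ ┃1 2e 40  c┃          
0┃░░░░     ▓▓▓▓▓▓▓▓▓▓ ┃0 db 3b  3┃          
0┃░░░░░    ▓▓▓▓▓▓▓▓▓▓░┃4 d9 21  c┃          
0┃░░░░     ▓▓▓▓▓▓▓▓▓▓░┃d 3d 3d  3┃          
0┃░░░░     ▓▓▓▓▓▓▓▓▓▓░┃b 2b 2b  2┃          
0┃ ░           ░░░░░░░┃9 08 c3  0┃          
0┃              ░░░░░░┃d 4d 55  8┃          
0┃              ░░░░░░┃c a9 b3  d┃          
0┃               ░░░░░┃f 9e 8c  4┃          
0┃▒        ░       ░  ┃1 96      ┃          
 ┃▒       ░░          ┃          ┃          
 ┃▒▒      ░░░         ┃          ┃          
 ┗━━━━━━━━━━━━━━━━━━━━┛          ┃          
                                 ┃          
                                 ┃          
                                 ┃          
━━━━━━━━━━━━━━━━━━━━━━━━━━━━━━━━━┛          
                                            
                                            


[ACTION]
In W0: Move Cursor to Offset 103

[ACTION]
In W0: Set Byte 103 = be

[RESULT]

                                            
━┏━━━━━━━━━━━━━━━━━━━━┓━━━━━━━━━━┓          
x┃ ImageViewer        ┃          ┃          
─┠────────────────────┨──────────┨          
0┃░░░░     ▓▓▓▓▓▓▓▓▓▓ ┃1 2e 40  c┃          
0┃░░░░     ▓▓▓▓▓▓▓▓▓▓ ┃0 db 3b  3┃          
0┃░░░░░    ▓▓▓▓▓▓▓▓▓▓░┃4 d9 21  c┃          
0┃░░░░     ▓▓▓▓▓▓▓▓▓▓░┃d 3d 3d  3┃          
0┃░░░░     ▓▓▓▓▓▓▓▓▓▓░┃b 2b 2b  2┃          
0┃ ░           ░░░░░░░┃9 08 c3  0┃          
0┃              ░░░░░░┃d 4d BE  8┃          
0┃              ░░░░░░┃c a9 b3  d┃          
0┃               ░░░░░┃f 9e 8c  4┃          
0┃▒        ░       ░  ┃1 96      ┃          
 ┃▒       ░░          ┃          ┃          
 ┃▒▒      ░░░         ┃          ┃          
 ┗━━━━━━━━━━━━━━━━━━━━┛          ┃          
                                 ┃          
                                 ┃          
                                 ┃          
━━━━━━━━━━━━━━━━━━━━━━━━━━━━━━━━━┛          
                                            
                                            


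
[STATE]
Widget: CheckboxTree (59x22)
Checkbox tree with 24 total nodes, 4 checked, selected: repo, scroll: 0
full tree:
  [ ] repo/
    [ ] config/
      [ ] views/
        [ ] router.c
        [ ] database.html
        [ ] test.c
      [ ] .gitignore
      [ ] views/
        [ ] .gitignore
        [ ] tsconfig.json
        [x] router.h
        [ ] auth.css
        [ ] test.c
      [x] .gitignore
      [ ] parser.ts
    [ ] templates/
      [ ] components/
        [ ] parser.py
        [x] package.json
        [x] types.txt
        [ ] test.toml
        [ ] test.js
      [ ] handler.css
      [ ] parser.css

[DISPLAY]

>[-] repo/                                                 
   [-] config/                                             
     [ ] views/                                            
       [ ] router.c                                        
       [ ] database.html                                   
       [ ] test.c                                          
     [ ] .gitignore                                        
     [-] views/                                            
       [ ] .gitignore                                      
       [ ] tsconfig.json                                   
       [x] router.h                                        
       [ ] auth.css                                        
       [ ] test.c                                          
     [x] .gitignore                                        
     [ ] parser.ts                                         
   [-] templates/                                          
     [-] components/                                       
       [ ] parser.py                                       
       [x] package.json                                    
       [x] types.txt                                       
       [ ] test.toml                                       
       [ ] test.js                                         


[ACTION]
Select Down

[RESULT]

 [-] repo/                                                 
>  [-] config/                                             
     [ ] views/                                            
       [ ] router.c                                        
       [ ] database.html                                   
       [ ] test.c                                          
     [ ] .gitignore                                        
     [-] views/                                            
       [ ] .gitignore                                      
       [ ] tsconfig.json                                   
       [x] router.h                                        
       [ ] auth.css                                        
       [ ] test.c                                          
     [x] .gitignore                                        
     [ ] parser.ts                                         
   [-] templates/                                          
     [-] components/                                       
       [ ] parser.py                                       
       [x] package.json                                    
       [x] types.txt                                       
       [ ] test.toml                                       
       [ ] test.js                                         


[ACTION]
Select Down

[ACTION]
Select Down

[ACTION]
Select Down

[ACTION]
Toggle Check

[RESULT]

 [-] repo/                                                 
   [-] config/                                             
     [-] views/                                            
       [ ] router.c                                        
>      [x] database.html                                   
       [ ] test.c                                          
     [ ] .gitignore                                        
     [-] views/                                            
       [ ] .gitignore                                      
       [ ] tsconfig.json                                   
       [x] router.h                                        
       [ ] auth.css                                        
       [ ] test.c                                          
     [x] .gitignore                                        
     [ ] parser.ts                                         
   [-] templates/                                          
     [-] components/                                       
       [ ] parser.py                                       
       [x] package.json                                    
       [x] types.txt                                       
       [ ] test.toml                                       
       [ ] test.js                                         


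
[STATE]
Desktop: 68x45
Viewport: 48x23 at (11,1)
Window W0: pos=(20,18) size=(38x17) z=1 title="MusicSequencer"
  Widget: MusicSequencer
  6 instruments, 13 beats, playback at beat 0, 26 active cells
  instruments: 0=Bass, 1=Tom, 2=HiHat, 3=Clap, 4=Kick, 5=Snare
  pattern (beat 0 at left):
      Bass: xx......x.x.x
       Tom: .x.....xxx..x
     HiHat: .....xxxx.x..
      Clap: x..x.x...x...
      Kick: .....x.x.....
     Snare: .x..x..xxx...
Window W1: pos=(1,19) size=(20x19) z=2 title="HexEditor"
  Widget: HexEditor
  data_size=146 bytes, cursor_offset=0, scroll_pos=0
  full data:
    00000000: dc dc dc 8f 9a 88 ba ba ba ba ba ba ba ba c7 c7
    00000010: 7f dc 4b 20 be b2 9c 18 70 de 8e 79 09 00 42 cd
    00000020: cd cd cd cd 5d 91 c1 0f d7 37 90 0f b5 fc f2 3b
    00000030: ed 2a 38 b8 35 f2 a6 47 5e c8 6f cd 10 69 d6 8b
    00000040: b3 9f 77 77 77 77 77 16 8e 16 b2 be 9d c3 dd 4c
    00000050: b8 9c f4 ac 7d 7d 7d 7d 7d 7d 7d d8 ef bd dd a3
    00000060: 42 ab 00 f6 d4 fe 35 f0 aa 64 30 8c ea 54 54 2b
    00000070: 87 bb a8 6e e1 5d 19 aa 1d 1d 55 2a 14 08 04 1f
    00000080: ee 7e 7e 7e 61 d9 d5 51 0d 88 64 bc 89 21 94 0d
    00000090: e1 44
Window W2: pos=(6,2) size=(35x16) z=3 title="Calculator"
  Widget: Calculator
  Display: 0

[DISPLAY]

                                                
━━━━━━━━━━━━━━━━━━━━━━━━━━━━━┓                  
culator                      ┃                  
─────────────────────────────┨                  
                            0┃                  
┬───┬───┬───┐                ┃                  
│ 8 │ 9 │ ÷ │                ┃                  
┼───┼───┼───┤                ┃                  
│ 5 │ 6 │ × │                ┃                  
┼───┼───┼───┤                ┃                  
│ 2 │ 3 │ - │                ┃                  
┼───┼───┼───┤                ┃                  
│ . │ = │ + │                ┃                  
┼───┼───┼───┤                ┃                  
│ MC│ MR│ M+│                ┃                  
┴───┴───┴───┘                ┃                  
━━━━━━━━━━━━━━━━━━━━━━━━━━━━━┛                  
         ┏━━━━━━━━━━━━━━━━━━━━━━━━━━━━━━━━━━━━┓ 
━━━━━━━━━┓ MusicSequencer                     ┃ 
r        ┃────────────────────────────────────┨ 
─────────┨      ▼123456789012                 ┃ 
 DC dc dc┃  Bass██······█·█·█                 ┃ 
 7f dc 4b┃   Tom·█·····███··█                 ┃ 


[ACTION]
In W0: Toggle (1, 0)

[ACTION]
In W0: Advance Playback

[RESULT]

                                                
━━━━━━━━━━━━━━━━━━━━━━━━━━━━━┓                  
culator                      ┃                  
─────────────────────────────┨                  
                            0┃                  
┬───┬───┬───┐                ┃                  
│ 8 │ 9 │ ÷ │                ┃                  
┼───┼───┼───┤                ┃                  
│ 5 │ 6 │ × │                ┃                  
┼───┼───┼───┤                ┃                  
│ 2 │ 3 │ - │                ┃                  
┼───┼───┼───┤                ┃                  
│ . │ = │ + │                ┃                  
┼───┼───┼───┤                ┃                  
│ MC│ MR│ M+│                ┃                  
┴───┴───┴───┘                ┃                  
━━━━━━━━━━━━━━━━━━━━━━━━━━━━━┛                  
         ┏━━━━━━━━━━━━━━━━━━━━━━━━━━━━━━━━━━━━┓ 
━━━━━━━━━┓ MusicSequencer                     ┃ 
r        ┃────────────────────────────────────┨ 
─────────┨      0▼23456789012                 ┃ 
 DC dc dc┃  Bass██······█·█·█                 ┃ 
 7f dc 4b┃   Tom██·····███··█                 ┃ 


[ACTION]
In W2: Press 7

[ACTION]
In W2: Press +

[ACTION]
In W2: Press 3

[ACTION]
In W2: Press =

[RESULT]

                                                
━━━━━━━━━━━━━━━━━━━━━━━━━━━━━┓                  
culator                      ┃                  
─────────────────────────────┨                  
                           10┃                  
┬───┬───┬───┐                ┃                  
│ 8 │ 9 │ ÷ │                ┃                  
┼───┼───┼───┤                ┃                  
│ 5 │ 6 │ × │                ┃                  
┼───┼───┼───┤                ┃                  
│ 2 │ 3 │ - │                ┃                  
┼───┼───┼───┤                ┃                  
│ . │ = │ + │                ┃                  
┼───┼───┼───┤                ┃                  
│ MC│ MR│ M+│                ┃                  
┴───┴───┴───┘                ┃                  
━━━━━━━━━━━━━━━━━━━━━━━━━━━━━┛                  
         ┏━━━━━━━━━━━━━━━━━━━━━━━━━━━━━━━━━━━━┓ 
━━━━━━━━━┓ MusicSequencer                     ┃ 
r        ┃────────────────────────────────────┨ 
─────────┨      0▼23456789012                 ┃ 
 DC dc dc┃  Bass██······█·█·█                 ┃ 
 7f dc 4b┃   Tom██·····███··█                 ┃ 


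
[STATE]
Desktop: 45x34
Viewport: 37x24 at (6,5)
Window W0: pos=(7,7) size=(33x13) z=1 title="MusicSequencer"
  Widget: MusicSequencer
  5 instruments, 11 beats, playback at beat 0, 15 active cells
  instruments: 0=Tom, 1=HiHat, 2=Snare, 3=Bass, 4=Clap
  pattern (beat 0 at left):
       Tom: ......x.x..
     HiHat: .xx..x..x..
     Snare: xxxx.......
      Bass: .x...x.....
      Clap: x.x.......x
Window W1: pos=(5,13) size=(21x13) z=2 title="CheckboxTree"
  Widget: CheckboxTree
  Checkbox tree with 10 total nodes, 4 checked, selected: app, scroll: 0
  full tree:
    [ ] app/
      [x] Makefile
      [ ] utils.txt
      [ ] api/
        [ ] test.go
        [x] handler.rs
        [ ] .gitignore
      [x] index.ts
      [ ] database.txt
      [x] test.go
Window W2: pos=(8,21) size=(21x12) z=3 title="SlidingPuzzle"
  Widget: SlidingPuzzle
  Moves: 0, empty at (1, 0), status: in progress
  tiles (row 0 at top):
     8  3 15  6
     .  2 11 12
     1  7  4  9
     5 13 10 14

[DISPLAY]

                                     
                                     
 ┏━━━━━━━━━━━━━━━━━━━━━━━━━━━━━━━┓   
 ┃ MusicSequencer                ┃   
 ┠───────────────────────────────┨   
 ┃      ▼1234567890              ┃   
 ┃   Tom······█·█··              ┃   
 ┃ HiHat·██··█··█··              ┃   
━━━━━━━━━━━━━━━━━━━┓             ┃   
 CheckboxTree      ┃             ┃   
───────────────────┨             ┃   
>[-] app/          ┃             ┃   
   [x] Makefile    ┃             ┃   
   [ ] utils.txt   ┃             ┃   
   [-] api/        ┃━━━━━━━━━━━━━┛   
     [ ] test.go   ┃                 
  ┏━━━━━━━━━━━━━━━━━━━┓              
  ┃ SlidingPuzzle     ┃              
  ┠───────────────────┨              
  ┃┌────┬────┬────┬───┃              
━━┃│  8 │  3 │ 15 │  6┃              
  ┃├────┼────┼────┼───┃              
  ┃│    │  2 │ 11 │ 12┃              
  ┃├────┼────┼────┼───┃              


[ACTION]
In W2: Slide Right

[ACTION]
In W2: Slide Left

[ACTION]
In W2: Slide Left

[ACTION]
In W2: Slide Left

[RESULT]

                                     
                                     
 ┏━━━━━━━━━━━━━━━━━━━━━━━━━━━━━━━┓   
 ┃ MusicSequencer                ┃   
 ┠───────────────────────────────┨   
 ┃      ▼1234567890              ┃   
 ┃   Tom······█·█··              ┃   
 ┃ HiHat·██··█··█··              ┃   
━━━━━━━━━━━━━━━━━━━┓             ┃   
 CheckboxTree      ┃             ┃   
───────────────────┨             ┃   
>[-] app/          ┃             ┃   
   [x] Makefile    ┃             ┃   
   [ ] utils.txt   ┃             ┃   
   [-] api/        ┃━━━━━━━━━━━━━┛   
     [ ] test.go   ┃                 
  ┏━━━━━━━━━━━━━━━━━━━┓              
  ┃ SlidingPuzzle     ┃              
  ┠───────────────────┨              
  ┃┌────┬────┬────┬───┃              
━━┃│  8 │  3 │ 15 │  6┃              
  ┃├────┼────┼────┼───┃              
  ┃│  2 │ 11 │ 12 │   ┃              
  ┃├────┼────┼────┼───┃              


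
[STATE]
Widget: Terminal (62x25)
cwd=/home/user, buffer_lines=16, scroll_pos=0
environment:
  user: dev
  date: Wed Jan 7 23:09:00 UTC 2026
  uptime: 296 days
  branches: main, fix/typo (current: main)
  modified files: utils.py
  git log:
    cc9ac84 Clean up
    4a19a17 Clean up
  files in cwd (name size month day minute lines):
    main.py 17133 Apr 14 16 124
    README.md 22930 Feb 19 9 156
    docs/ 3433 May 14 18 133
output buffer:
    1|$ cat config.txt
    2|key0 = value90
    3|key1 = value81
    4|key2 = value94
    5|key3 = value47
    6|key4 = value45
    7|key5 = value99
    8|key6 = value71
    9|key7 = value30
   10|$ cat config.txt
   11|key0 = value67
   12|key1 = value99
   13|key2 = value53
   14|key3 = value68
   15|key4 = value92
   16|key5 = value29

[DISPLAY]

$ cat config.txt                                              
key0 = value90                                                
key1 = value81                                                
key2 = value94                                                
key3 = value47                                                
key4 = value45                                                
key5 = value99                                                
key6 = value71                                                
key7 = value30                                                
$ cat config.txt                                              
key0 = value67                                                
key1 = value99                                                
key2 = value53                                                
key3 = value68                                                
key4 = value92                                                
key5 = value29                                                
$ █                                                           
                                                              
                                                              
                                                              
                                                              
                                                              
                                                              
                                                              
                                                              


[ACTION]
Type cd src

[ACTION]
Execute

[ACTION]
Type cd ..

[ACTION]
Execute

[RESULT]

$ cat config.txt                                              
key0 = value90                                                
key1 = value81                                                
key2 = value94                                                
key3 = value47                                                
key4 = value45                                                
key5 = value99                                                
key6 = value71                                                
key7 = value30                                                
$ cat config.txt                                              
key0 = value67                                                
key1 = value99                                                
key2 = value53                                                
key3 = value68                                                
key4 = value92                                                
key5 = value29                                                
$ cd src                                                      
                                                              
$ cd ..                                                       
                                                              
$ █                                                           
                                                              
                                                              
                                                              
                                                              


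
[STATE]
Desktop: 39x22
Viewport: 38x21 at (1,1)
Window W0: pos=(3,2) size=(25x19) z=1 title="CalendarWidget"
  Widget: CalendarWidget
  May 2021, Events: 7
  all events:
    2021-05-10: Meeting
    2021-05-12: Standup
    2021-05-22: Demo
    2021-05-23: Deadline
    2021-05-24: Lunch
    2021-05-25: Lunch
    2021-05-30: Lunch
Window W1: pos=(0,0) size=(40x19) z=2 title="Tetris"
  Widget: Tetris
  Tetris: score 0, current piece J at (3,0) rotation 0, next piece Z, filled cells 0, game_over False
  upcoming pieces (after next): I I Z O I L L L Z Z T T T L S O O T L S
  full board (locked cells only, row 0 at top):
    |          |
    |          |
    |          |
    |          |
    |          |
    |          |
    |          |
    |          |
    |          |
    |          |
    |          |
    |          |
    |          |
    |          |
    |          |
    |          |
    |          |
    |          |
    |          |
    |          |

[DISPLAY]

 Tetris                               
──────────────────────────────────────
          │Next:                      
          │▓▓                         
          │ ▓▓                        
          │                           
          │                           
          │                           
          │Score:                     
          │0                          
          │                           
          │                           
          │                           
          │                           
          │                           
          │                           
          │                           
━━━━━━━━━━━━━━━━━━━━━━━━━━━━━━━━━━━━━━
  ┃                       ┃           
  ┗━━━━━━━━━━━━━━━━━━━━━━━┛           
                                      


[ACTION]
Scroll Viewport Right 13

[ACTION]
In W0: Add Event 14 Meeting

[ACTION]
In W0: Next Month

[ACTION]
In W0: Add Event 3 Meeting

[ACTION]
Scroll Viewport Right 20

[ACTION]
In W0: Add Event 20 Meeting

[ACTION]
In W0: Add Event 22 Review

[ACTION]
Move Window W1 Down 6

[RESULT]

                                      
  ┏━━━━━━━━━━━━━━━━━━━━━━━┓           
━━━━━━━━━━━━━━━━━━━━━━━━━━━━━━━━━━━━━━
 Tetris                               
──────────────────────────────────────
          │Next:                      
          │▓▓                         
          │ ▓▓                        
          │                           
          │                           
          │                           
          │Score:                     
          │0                          
          │                           
          │                           
          │                           
          │                           
          │                           
          │                           
          │                           
━━━━━━━━━━━━━━━━━━━━━━━━━━━━━━━━━━━━━━


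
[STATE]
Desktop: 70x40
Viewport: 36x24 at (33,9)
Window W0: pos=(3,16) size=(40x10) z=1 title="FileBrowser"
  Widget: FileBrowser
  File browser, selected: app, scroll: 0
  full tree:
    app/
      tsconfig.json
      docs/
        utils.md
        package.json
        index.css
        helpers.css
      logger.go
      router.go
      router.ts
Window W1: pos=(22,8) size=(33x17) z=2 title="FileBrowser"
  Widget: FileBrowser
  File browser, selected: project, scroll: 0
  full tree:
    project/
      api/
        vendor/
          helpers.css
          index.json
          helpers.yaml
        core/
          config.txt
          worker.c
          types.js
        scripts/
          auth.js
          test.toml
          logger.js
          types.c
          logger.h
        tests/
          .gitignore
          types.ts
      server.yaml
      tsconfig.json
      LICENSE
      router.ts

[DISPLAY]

er                   ┃              
─────────────────────┨              
ect/                 ┃              
i/                   ┃              
.yaml                ┃              
ig.json              ┃              
E                    ┃              
.ts                  ┃              
                     ┃              
                     ┃              
                     ┃              
                     ┃              
                     ┃              
                     ┃              
                     ┃              
━━━━━━━━━━━━━━━━━━━━━┛              
━━━━━━━━━┛                          
                                    
                                    
                                    
                                    
                                    
                                    
                                    


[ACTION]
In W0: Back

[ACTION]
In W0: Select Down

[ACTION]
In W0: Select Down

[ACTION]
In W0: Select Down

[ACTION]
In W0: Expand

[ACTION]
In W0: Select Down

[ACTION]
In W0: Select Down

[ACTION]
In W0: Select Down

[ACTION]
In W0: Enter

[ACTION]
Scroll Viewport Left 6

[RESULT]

eBrowser                   ┃        
───────────────────────────┨        
] project/                 ┃        
[+] api/                   ┃        
server.yaml                ┃        
tsconfig.json              ┃        
LICENSE                    ┃        
router.ts                  ┃        
                           ┃        
                           ┃        
                           ┃        
                           ┃        
                           ┃        
                           ┃        
                           ┃        
━━━━━━━━━━━━━━━━━━━━━━━━━━━┛        
━━━━━━━━━━━━━━━┛                    
                                    
                                    
                                    
                                    
                                    
                                    
                                    


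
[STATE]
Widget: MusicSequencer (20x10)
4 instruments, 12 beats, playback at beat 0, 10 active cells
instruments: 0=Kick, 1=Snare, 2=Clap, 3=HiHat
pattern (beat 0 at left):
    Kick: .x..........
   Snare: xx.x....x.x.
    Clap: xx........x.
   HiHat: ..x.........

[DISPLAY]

      ▼12345678901  
  Kick·█··········  
 Snare██·█····█·█·  
  Clap██········█·  
 HiHat··█·········  
                    
                    
                    
                    
                    


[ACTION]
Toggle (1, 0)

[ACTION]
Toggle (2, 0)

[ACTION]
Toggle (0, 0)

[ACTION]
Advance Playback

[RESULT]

      0▼2345678901  
  Kick██··········  
 Snare·█·█····█·█·  
  Clap·█········█·  
 HiHat··█·········  
                    
                    
                    
                    
                    


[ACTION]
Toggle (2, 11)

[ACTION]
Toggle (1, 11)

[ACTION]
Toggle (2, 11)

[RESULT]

      0▼2345678901  
  Kick██··········  
 Snare·█·█····█·██  
  Clap·█········█·  
 HiHat··█·········  
                    
                    
                    
                    
                    


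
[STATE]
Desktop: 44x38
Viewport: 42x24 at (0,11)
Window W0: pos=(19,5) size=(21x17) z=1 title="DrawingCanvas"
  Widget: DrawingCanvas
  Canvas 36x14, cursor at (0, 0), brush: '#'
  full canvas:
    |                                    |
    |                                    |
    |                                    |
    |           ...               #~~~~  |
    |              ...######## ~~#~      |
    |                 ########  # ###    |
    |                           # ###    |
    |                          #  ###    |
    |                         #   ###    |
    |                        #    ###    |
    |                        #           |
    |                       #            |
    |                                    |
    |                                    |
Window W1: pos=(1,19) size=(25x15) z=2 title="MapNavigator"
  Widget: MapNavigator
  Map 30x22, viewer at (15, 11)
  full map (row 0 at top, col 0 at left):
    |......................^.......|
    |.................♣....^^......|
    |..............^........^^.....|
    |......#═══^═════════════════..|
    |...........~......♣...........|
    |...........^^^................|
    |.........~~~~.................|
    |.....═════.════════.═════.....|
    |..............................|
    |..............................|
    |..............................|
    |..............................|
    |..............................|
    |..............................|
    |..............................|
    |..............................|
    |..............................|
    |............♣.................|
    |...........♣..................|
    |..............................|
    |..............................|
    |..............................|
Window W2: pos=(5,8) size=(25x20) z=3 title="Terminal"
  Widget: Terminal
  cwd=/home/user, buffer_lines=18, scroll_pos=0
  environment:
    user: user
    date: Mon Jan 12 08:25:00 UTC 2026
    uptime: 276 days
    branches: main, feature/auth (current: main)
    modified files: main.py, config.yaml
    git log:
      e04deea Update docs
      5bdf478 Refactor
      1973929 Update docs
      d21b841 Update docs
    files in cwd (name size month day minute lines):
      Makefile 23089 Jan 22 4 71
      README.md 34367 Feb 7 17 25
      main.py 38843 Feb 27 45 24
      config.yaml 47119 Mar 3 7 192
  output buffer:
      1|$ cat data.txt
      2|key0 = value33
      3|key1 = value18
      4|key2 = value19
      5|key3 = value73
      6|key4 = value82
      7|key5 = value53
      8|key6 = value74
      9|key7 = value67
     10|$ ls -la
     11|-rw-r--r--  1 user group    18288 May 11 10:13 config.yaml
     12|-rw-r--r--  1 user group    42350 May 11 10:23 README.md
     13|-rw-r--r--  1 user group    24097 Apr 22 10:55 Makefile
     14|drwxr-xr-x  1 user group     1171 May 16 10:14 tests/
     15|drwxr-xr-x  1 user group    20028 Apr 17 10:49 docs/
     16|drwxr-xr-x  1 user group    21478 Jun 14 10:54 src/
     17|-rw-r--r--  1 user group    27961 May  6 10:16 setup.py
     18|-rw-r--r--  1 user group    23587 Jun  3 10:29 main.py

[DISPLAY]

     ┃$ cat data.txt         ┃ ...     ┃  
     ┃key0 = value33         ┃    ...##┃  
     ┃key1 = value18         ┃       ##┃  
     ┃key2 = value19         ┃         ┃  
     ┃key3 = value73         ┃         ┃  
     ┃key4 = value82         ┃         ┃  
     ┃key5 = value53         ┃         ┃  
     ┃key6 = value74         ┃         ┃  
 ┏━━━┃key7 = value67         ┃         ┃  
 ┃ Ma┃$ ls -la               ┃         ┃  
 ┠───┃-rw-r--r--  1 user grou┃━━━━━━━━━┛  
 ┃...┃-rw-r--r--  1 user grou┃            
 ┃.══┃-rw-r--r--  1 user grou┃            
 ┃...┃drwxr-xr-x  1 user grou┃            
 ┃...┃drwxr-xr-x  1 user grou┃            
 ┃...┃drwxr-xr-x  1 user grou┃            
 ┃...┗━━━━━━━━━━━━━━━━━━━━━━━┛            
 ┃.......................┃                
 ┃.......................┃                
 ┃.......................┃                
 ┃.......................┃                
 ┃.......................┃                
 ┗━━━━━━━━━━━━━━━━━━━━━━━┛                
                                          


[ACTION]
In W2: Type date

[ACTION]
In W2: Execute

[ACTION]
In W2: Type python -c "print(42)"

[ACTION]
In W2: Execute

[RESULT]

     ┃key6 = value74         ┃ ...     ┃  
     ┃key7 = value67         ┃    ...##┃  
     ┃$ ls -la               ┃       ##┃  
     ┃-rw-r--r--  1 user grou┃         ┃  
     ┃-rw-r--r--  1 user grou┃         ┃  
     ┃-rw-r--r--  1 user grou┃         ┃  
     ┃drwxr-xr-x  1 user grou┃         ┃  
     ┃drwxr-xr-x  1 user grou┃         ┃  
 ┏━━━┃drwxr-xr-x  1 user grou┃         ┃  
 ┃ Ma┃-rw-r--r--  1 user grou┃         ┃  
 ┠───┃-rw-r--r--  1 user grou┃━━━━━━━━━┛  
 ┃...┃$ date                 ┃            
 ┃.══┃Mon Jan 12 08:25:00 UTC┃            
 ┃...┃$ python -c "print(42)"┃            
 ┃...┃42                     ┃            
 ┃...┃$ █                    ┃            
 ┃...┗━━━━━━━━━━━━━━━━━━━━━━━┛            
 ┃.......................┃                
 ┃.......................┃                
 ┃.......................┃                
 ┃.......................┃                
 ┃.......................┃                
 ┗━━━━━━━━━━━━━━━━━━━━━━━┛                
                                          
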